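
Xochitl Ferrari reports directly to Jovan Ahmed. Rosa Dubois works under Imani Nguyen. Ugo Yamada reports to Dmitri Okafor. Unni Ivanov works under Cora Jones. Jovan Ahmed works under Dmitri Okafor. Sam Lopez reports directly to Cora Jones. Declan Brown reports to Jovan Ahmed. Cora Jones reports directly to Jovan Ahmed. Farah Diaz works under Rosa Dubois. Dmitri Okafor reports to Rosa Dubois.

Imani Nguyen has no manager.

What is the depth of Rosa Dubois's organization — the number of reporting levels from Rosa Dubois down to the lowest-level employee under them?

The longest chain under Rosa Dubois runs Rosa Dubois → Dmitri Okafor → Jovan Ahmed → Cora Jones → Unni Ivanov, which is 4 levels below Rosa Dubois.

4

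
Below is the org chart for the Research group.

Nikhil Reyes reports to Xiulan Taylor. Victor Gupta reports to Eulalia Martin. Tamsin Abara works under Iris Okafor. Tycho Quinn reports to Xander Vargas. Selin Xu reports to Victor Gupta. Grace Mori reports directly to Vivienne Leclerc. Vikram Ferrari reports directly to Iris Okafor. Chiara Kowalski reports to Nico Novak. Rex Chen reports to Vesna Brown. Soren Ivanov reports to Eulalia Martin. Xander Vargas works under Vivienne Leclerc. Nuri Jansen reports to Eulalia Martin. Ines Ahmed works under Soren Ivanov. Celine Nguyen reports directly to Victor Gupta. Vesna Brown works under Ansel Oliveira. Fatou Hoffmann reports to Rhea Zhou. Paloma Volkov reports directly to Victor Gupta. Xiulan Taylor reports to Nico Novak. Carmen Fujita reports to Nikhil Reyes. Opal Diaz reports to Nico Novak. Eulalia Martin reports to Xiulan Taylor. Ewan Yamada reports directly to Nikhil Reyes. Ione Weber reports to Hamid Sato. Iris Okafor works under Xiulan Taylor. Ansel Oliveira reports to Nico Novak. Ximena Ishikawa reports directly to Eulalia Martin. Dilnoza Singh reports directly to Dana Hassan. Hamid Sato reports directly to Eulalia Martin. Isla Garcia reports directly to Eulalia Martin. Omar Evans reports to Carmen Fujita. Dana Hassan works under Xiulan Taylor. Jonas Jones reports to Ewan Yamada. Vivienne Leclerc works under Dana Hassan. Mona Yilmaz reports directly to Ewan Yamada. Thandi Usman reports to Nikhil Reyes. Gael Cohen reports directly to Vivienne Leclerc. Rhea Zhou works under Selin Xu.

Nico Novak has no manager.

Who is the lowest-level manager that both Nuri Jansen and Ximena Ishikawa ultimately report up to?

Nuri Jansen's chain of managers is Eulalia Martin, Xiulan Taylor, Nico Novak. Ximena Ishikawa's chain of managers is Eulalia Martin, Xiulan Taylor, Nico Novak. The first manager that appears in both chains is Eulalia Martin.

Eulalia Martin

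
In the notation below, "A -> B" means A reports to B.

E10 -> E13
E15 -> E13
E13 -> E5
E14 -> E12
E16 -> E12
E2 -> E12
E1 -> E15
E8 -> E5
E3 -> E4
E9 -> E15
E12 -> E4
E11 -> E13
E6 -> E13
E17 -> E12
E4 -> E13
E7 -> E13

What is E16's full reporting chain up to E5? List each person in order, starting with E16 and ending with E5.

E16 -> E12 -> E4 -> E13 -> E5

E16 reports to E12. E12 reports to E4. E4 reports to E13. E13 reports to E5. E5 is at the top.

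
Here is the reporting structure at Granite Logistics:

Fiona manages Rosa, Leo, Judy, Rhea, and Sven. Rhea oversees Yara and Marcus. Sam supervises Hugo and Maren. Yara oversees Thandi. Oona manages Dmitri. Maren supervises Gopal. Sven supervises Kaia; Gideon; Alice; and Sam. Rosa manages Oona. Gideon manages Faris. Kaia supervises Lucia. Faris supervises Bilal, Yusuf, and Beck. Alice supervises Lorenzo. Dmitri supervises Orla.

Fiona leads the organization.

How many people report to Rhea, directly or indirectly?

3

Rhea directly manages Yara, Marcus. Under Yara: Thandi (1). Marcus has no reports. So Rhea's organization is 2 direct reports plus everyone under them: 2 + 1 = 3.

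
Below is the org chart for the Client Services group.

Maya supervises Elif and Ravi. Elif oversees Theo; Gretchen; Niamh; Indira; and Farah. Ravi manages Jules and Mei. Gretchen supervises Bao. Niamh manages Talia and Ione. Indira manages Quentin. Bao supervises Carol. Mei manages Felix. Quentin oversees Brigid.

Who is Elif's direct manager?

Elif reports directly to Maya.

Maya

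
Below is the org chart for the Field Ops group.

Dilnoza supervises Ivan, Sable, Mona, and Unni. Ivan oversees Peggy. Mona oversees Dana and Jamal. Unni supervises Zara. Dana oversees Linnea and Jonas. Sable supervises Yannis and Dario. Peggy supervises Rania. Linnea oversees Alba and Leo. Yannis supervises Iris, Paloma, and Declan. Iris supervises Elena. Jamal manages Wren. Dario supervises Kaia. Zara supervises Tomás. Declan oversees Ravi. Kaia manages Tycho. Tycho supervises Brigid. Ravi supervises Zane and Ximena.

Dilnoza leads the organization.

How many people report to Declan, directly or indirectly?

3

Declan directly manages Ravi. Under Ravi: Ximena, Zane (2). That's 3 in total.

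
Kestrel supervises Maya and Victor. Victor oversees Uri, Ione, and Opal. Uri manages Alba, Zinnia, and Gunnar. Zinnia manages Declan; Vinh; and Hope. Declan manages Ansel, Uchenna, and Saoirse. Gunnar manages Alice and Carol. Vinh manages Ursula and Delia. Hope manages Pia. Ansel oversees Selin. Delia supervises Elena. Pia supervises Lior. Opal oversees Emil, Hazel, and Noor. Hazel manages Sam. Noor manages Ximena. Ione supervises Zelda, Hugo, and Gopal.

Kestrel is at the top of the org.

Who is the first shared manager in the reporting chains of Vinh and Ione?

Victor

Vinh's chain of managers is Zinnia, Uri, Victor, Kestrel. Ione's chain of managers is Victor, Kestrel. The first manager that appears in both chains is Victor.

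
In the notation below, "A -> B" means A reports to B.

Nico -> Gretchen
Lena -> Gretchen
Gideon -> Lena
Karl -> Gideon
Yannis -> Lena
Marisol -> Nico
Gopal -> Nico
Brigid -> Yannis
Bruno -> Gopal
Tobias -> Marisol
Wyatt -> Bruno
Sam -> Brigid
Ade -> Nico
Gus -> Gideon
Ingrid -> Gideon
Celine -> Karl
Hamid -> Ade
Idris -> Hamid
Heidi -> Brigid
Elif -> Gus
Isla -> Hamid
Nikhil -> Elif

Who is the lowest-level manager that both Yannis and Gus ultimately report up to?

Lena

Yannis's chain of managers is Lena, Gretchen. Gus's chain of managers is Gideon, Lena, Gretchen. The first manager that appears in both chains is Lena.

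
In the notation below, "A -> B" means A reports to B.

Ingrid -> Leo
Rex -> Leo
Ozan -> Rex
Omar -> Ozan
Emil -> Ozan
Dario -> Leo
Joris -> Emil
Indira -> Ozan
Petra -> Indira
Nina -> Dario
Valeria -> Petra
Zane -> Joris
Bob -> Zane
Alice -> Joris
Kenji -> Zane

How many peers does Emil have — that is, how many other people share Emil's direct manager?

2

Emil reports to Ozan. Ozan's other direct reports are Omar, Indira — 2 peers.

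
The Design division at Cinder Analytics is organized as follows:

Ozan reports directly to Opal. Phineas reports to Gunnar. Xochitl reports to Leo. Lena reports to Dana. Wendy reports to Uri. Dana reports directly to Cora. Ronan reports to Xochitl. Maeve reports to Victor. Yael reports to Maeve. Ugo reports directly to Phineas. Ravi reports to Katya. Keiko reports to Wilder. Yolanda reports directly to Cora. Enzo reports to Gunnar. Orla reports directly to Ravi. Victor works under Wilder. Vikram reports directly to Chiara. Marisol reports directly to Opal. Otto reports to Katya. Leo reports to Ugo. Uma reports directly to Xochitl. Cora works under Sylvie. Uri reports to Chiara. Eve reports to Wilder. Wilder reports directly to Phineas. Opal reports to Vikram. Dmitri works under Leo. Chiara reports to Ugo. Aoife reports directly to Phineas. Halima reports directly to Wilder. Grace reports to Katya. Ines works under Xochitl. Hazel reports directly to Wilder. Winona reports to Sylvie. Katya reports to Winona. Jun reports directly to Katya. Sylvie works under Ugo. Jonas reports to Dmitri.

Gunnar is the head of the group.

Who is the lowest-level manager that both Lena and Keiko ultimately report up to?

Phineas

Lena's chain of managers is Dana, Cora, Sylvie, Ugo, Phineas, Gunnar. Keiko's chain of managers is Wilder, Phineas, Gunnar. The first manager that appears in both chains is Phineas.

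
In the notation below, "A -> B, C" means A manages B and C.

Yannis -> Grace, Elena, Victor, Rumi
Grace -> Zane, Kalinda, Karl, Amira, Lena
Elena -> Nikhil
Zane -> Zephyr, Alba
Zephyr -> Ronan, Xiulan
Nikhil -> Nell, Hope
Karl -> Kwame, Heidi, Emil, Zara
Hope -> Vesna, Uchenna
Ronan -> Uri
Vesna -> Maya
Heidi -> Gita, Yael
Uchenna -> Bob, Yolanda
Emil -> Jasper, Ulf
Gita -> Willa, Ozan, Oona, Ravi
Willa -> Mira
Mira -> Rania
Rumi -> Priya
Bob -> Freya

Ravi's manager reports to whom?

Ravi reports to Gita, and Gita reports to Heidi. So Ravi's skip-level manager is Heidi.

Heidi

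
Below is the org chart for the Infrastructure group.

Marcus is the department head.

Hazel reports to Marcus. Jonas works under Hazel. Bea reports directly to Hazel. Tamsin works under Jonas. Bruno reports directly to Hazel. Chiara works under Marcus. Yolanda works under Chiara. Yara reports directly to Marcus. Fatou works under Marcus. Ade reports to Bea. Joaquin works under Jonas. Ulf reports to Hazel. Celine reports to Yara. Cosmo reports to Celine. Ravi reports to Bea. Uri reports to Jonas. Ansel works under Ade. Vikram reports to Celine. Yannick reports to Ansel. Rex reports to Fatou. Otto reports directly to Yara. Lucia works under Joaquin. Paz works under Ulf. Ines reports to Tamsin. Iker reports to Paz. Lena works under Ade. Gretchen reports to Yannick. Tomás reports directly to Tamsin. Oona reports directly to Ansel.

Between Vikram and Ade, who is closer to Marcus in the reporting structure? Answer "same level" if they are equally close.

Both Vikram and Ade are 3 levels below Marcus.

same level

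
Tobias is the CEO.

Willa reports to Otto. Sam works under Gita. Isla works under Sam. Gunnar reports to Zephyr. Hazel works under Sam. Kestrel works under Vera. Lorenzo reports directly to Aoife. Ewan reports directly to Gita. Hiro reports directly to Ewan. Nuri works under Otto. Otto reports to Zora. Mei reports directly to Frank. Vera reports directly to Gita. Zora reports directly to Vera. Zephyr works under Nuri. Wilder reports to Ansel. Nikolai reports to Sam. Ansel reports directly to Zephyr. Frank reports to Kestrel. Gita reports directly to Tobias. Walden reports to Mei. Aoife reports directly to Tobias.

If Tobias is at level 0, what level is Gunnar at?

7

Chain from Gunnar up to Tobias: Gunnar → Zephyr → Nuri → Otto → Zora → Vera → Gita → Tobias. That is 7 steps up, so Gunnar is 7 levels below Tobias.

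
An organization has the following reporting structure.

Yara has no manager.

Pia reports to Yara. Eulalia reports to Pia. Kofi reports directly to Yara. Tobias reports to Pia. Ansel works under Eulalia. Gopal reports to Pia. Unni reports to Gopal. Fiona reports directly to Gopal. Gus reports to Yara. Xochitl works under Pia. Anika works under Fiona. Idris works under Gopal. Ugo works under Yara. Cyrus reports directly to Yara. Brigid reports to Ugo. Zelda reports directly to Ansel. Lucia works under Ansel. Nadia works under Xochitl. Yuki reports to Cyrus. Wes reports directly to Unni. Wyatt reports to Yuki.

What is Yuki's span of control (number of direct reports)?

1

Yuki directly manages Wyatt. That is 1 direct report.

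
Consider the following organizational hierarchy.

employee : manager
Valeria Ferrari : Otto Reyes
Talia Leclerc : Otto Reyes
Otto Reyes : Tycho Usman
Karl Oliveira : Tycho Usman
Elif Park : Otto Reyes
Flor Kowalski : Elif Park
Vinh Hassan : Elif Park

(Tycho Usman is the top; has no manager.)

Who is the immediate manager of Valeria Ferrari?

Valeria Ferrari reports directly to Otto Reyes.

Otto Reyes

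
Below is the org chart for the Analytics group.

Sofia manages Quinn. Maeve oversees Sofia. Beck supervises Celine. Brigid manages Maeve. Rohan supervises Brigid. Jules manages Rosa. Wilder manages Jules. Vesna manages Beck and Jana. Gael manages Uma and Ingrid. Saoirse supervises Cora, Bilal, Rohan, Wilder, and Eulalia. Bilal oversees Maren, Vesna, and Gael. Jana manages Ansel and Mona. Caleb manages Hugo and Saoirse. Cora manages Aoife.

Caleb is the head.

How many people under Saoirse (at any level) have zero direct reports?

10

The people in Saoirse's organization with no one reporting to them are Eulalia, Rosa, Quinn, Mona, Ansel, Celine, Maren, Ingrid, Uma, Aoife. That is 10.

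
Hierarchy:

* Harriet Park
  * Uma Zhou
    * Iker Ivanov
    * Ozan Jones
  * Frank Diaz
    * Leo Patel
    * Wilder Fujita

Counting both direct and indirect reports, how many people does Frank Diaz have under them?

2

Frank Diaz directly manages Leo Patel, Wilder Fujita. Leo Patel has no reports. Wilder Fujita has no reports. So Frank Diaz's organization is 2 direct reports plus everyone under them: 1 + 1 = 2.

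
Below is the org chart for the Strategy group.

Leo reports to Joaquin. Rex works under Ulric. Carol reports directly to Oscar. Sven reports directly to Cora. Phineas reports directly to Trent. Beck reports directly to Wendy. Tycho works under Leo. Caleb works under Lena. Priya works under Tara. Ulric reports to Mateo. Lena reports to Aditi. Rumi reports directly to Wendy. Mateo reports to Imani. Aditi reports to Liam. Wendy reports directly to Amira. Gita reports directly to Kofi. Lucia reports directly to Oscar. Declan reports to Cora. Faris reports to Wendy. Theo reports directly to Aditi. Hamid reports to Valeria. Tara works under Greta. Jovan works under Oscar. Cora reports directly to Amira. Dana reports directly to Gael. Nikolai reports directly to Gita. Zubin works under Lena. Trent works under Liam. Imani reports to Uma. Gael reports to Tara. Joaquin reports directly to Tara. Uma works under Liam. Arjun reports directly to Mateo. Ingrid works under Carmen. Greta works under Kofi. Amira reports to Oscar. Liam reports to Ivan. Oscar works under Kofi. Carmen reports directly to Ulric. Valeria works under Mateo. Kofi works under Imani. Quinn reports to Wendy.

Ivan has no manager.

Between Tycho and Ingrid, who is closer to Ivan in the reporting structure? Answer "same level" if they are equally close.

Tycho is 9 levels below Ivan; Ingrid is 7. Ingrid is higher.

Ingrid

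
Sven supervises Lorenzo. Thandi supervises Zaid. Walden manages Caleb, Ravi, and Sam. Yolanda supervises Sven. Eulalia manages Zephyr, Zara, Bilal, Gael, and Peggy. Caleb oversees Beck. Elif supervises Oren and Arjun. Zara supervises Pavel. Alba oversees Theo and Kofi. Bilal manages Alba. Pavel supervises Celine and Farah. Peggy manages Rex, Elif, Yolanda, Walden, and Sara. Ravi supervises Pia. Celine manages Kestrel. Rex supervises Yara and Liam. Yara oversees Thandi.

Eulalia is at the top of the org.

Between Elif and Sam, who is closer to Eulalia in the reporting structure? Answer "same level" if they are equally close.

Elif is 2 levels below Eulalia; Sam is 3. Elif is higher.

Elif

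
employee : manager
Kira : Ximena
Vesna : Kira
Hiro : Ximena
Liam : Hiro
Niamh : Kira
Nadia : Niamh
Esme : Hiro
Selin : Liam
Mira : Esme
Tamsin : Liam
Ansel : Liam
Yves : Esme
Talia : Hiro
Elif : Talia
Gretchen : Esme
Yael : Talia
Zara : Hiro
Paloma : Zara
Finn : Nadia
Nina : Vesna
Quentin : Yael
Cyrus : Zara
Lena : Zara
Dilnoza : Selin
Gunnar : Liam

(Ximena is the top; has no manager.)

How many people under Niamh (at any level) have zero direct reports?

The only person in Niamh's organization with no one reporting to them is Finn. That is 1.

1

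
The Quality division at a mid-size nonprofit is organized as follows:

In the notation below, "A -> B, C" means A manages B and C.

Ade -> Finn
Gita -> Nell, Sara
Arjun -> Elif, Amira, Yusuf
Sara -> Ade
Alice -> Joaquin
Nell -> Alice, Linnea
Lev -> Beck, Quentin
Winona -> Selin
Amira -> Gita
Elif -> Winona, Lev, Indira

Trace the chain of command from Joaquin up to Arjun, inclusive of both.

Joaquin reports to Alice. Alice reports to Nell. Nell reports to Gita. Gita reports to Amira. Amira reports to Arjun. Arjun is at the top.

Joaquin -> Alice -> Nell -> Gita -> Amira -> Arjun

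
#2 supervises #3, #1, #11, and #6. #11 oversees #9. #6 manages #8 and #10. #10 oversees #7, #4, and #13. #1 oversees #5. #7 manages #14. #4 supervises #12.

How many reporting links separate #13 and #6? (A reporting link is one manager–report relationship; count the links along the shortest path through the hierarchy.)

#13 is in #6's organization: the chain from #13 up to #6 is #13 → #10 → #6, which is 2 links.

2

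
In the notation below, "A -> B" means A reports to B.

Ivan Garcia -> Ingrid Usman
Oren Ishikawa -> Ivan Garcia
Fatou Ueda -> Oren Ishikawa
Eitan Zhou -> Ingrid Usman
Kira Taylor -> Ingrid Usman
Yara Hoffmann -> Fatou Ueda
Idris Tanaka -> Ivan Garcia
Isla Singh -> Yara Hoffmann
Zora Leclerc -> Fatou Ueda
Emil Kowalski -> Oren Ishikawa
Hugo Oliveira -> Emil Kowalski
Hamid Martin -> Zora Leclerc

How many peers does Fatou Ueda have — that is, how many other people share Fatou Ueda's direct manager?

1

Fatou Ueda reports to Oren Ishikawa. Oren Ishikawa's other direct reports are Emil Kowalski — 1 peer.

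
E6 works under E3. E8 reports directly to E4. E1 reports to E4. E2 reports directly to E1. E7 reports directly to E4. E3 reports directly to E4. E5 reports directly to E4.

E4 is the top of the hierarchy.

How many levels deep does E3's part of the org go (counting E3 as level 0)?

The longest chain under E3 runs E3 → E6, which is 1 level below E3.

1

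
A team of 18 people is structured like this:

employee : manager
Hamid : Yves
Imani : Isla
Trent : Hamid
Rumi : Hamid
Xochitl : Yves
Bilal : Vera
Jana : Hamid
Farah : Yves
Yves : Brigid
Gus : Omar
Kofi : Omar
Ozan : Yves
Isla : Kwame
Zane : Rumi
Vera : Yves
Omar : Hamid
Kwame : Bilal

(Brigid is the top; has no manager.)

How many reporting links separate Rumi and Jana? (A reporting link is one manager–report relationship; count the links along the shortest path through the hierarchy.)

2

Rumi is 1 level below Hamid, and Jana is 1 level below Hamid (their lowest common manager). The shortest path runs up from Rumi to Hamid and back down to Jana: 1 + 1 = 2 links.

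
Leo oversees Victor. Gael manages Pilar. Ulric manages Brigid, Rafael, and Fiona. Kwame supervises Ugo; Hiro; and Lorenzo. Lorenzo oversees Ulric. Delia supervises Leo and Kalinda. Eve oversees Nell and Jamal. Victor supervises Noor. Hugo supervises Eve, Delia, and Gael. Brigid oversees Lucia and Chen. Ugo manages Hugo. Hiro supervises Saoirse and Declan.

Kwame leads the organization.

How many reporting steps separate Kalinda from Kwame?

4

Chain from Kalinda up to Kwame: Kalinda → Delia → Hugo → Ugo → Kwame. That is 4 steps up, so Kalinda is 4 levels below Kwame.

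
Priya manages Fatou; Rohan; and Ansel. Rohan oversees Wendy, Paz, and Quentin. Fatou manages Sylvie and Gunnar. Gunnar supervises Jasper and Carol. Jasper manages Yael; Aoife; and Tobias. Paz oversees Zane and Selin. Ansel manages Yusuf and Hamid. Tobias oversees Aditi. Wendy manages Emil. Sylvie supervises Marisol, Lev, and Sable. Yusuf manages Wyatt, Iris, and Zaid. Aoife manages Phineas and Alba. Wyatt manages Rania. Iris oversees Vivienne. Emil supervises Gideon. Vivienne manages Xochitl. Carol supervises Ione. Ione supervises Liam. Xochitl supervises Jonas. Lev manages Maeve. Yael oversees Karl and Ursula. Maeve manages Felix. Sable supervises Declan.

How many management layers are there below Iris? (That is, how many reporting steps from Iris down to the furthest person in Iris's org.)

The longest chain under Iris runs Iris → Vivienne → Xochitl → Jonas, which is 3 levels below Iris.

3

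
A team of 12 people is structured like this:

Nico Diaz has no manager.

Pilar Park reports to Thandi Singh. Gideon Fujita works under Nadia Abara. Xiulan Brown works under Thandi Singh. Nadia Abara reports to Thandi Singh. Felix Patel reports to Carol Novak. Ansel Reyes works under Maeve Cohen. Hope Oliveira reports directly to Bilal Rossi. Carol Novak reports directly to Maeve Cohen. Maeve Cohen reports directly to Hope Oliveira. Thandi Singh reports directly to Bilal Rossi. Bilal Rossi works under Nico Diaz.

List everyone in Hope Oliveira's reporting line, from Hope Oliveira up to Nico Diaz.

Hope Oliveira reports to Bilal Rossi. Bilal Rossi reports to Nico Diaz. Nico Diaz is at the top.

Hope Oliveira -> Bilal Rossi -> Nico Diaz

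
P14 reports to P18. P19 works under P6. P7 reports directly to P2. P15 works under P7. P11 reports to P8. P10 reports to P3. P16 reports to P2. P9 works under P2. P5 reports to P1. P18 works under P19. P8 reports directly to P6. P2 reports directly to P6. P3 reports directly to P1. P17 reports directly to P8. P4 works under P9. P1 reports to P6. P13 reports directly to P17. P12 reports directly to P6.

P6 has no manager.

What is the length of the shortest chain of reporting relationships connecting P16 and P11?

P16 is 2 levels below P6, and P11 is 2 levels below P6 (their lowest common manager). The shortest path runs up from P16 to P6 and back down to P11: 2 + 2 = 4 links.

4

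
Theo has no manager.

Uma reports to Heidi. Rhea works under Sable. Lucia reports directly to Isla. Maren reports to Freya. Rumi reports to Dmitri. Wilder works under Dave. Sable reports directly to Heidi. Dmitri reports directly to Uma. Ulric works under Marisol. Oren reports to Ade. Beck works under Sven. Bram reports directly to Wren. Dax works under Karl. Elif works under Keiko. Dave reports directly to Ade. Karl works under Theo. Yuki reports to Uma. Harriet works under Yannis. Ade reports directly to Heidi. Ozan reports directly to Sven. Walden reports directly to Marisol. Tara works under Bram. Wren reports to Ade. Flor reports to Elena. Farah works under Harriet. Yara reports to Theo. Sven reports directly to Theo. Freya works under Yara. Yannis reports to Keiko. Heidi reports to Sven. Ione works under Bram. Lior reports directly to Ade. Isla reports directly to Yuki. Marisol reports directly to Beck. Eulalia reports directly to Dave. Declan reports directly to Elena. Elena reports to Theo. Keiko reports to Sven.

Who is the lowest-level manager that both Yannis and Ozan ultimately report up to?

Sven

Yannis's chain of managers is Keiko, Sven, Theo. Ozan's chain of managers is Sven, Theo. The first manager that appears in both chains is Sven.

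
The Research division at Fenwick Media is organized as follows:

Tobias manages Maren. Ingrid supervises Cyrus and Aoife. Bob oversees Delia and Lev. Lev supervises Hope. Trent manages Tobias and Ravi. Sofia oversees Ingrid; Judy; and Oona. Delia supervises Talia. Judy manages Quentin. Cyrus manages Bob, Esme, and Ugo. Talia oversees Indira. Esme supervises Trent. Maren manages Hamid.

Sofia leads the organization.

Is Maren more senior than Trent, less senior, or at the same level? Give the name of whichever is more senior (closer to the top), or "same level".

Trent

Maren is 6 levels below Sofia; Trent is 4. Trent is higher.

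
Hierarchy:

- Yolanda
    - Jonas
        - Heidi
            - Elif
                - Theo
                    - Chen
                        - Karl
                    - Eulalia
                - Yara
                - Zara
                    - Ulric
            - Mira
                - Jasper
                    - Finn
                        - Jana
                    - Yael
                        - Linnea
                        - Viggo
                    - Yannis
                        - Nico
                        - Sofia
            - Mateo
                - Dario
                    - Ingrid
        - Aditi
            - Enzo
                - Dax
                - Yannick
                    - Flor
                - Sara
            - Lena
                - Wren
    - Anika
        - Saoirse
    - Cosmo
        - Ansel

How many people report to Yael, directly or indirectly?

2

Yael directly manages Linnea, Viggo. Linnea has no reports. Viggo has no reports. So Yael's organization is 2 direct reports plus everyone under them: 1 + 1 = 2.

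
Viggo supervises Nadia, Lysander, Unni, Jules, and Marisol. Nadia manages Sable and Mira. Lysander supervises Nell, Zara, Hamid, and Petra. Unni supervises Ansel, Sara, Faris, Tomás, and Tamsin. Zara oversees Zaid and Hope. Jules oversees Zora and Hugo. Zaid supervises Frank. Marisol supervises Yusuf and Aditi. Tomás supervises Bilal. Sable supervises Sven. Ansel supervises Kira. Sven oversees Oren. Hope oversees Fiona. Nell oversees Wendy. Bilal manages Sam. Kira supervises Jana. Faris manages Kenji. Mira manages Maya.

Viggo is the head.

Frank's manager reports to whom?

Frank reports to Zaid, and Zaid reports to Zara. So Frank's skip-level manager is Zara.

Zara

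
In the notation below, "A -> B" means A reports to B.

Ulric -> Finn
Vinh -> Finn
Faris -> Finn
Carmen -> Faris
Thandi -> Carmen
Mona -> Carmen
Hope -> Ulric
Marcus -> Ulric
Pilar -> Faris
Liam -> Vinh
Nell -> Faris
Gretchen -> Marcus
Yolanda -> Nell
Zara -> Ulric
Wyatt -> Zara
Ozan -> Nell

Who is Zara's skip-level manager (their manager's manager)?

Zara reports to Ulric, and Ulric reports to Finn. So Zara's skip-level manager is Finn.

Finn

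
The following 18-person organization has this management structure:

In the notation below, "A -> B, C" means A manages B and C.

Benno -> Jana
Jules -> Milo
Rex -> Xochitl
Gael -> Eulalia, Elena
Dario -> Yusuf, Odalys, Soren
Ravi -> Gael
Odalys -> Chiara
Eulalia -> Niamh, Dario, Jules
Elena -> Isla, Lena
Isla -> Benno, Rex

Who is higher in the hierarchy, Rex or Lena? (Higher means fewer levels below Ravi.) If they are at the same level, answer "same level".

Rex is 4 levels below Ravi; Lena is 3. Lena is higher.

Lena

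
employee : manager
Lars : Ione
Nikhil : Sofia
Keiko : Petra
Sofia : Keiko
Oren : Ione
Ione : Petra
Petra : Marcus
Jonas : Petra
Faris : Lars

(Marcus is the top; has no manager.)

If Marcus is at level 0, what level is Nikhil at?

4

Chain from Nikhil up to Marcus: Nikhil → Sofia → Keiko → Petra → Marcus. That is 4 steps up, so Nikhil is 4 levels below Marcus.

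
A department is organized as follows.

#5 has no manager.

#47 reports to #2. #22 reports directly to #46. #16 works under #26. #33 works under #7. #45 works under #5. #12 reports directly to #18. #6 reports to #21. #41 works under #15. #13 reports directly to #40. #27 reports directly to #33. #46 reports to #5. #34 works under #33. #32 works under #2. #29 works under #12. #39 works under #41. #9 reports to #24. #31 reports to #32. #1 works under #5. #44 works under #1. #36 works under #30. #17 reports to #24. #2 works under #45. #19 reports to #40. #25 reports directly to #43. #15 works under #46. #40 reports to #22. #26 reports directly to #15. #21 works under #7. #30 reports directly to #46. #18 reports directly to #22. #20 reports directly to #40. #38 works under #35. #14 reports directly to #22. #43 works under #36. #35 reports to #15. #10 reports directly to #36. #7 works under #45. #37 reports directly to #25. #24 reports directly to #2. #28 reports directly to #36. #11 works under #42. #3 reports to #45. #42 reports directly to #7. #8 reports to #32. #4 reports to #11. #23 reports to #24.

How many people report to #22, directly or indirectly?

8

#22 directly manages #40, #18, #14. Under #40: #20, #19, #13 (3). Under #18: #12, #29 (2). #14 has no reports. So #22's organization is 3 direct reports plus everyone under them: 4 + 3 + 1 = 8.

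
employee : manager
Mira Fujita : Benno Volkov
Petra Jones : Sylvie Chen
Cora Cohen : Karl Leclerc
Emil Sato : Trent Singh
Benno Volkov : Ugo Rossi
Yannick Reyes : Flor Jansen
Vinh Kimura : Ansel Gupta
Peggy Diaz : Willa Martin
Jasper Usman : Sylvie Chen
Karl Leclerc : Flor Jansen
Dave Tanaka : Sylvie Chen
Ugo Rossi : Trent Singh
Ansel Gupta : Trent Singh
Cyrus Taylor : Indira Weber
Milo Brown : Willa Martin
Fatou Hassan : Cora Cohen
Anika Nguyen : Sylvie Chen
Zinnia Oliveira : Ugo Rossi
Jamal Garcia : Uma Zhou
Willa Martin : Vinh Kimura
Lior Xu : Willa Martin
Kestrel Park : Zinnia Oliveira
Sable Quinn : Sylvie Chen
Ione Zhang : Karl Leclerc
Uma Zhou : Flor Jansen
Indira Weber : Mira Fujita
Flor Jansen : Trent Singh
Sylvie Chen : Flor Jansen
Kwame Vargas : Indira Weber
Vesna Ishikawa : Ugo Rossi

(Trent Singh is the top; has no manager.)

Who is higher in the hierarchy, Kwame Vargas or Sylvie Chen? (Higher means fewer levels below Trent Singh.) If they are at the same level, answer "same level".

Sylvie Chen

Kwame Vargas is 5 levels below Trent Singh; Sylvie Chen is 2. Sylvie Chen is higher.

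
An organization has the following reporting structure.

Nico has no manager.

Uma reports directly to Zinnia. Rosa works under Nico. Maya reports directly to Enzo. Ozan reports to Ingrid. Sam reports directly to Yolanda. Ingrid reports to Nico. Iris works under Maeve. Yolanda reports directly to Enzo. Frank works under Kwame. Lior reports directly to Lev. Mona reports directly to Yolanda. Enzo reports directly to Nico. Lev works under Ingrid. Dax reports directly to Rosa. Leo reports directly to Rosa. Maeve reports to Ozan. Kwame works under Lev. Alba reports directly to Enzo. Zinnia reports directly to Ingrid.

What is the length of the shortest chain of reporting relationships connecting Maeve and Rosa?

Maeve is 3 levels below Nico, and Rosa is 1 level below Nico (their lowest common manager). The shortest path runs up from Maeve to Nico and back down to Rosa: 3 + 1 = 4 links.

4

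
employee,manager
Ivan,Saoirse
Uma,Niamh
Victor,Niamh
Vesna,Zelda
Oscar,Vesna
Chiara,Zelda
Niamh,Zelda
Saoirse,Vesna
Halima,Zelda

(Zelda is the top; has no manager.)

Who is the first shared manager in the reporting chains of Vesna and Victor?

Zelda

Vesna's chain of managers is Zelda. Victor's chain of managers is Niamh, Zelda. The first manager that appears in both chains is Zelda.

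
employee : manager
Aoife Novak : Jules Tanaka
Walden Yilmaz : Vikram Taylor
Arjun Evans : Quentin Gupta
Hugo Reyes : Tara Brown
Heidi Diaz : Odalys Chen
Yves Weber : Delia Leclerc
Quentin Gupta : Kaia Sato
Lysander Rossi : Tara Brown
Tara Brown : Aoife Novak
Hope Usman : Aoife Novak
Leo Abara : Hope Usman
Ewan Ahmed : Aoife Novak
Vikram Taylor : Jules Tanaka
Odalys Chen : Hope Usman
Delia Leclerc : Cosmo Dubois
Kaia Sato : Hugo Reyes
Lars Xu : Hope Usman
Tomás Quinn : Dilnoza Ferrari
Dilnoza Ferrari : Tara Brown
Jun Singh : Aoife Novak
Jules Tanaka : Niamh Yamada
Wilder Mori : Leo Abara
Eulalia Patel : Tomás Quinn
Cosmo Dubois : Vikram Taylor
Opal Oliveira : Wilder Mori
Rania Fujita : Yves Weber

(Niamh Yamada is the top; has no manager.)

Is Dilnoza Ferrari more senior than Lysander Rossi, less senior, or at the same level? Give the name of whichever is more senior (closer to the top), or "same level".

same level

Both Dilnoza Ferrari and Lysander Rossi are 4 levels below Niamh Yamada.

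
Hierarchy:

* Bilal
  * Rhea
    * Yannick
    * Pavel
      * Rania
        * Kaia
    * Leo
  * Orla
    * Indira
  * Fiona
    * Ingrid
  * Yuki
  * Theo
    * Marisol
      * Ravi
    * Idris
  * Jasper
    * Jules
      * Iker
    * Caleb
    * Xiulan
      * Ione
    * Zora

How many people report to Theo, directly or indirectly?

3

Theo directly manages Marisol, Idris. Under Marisol: Ravi (1). Idris has no reports. So Theo's organization is 2 direct reports plus everyone under them: 2 + 1 = 3.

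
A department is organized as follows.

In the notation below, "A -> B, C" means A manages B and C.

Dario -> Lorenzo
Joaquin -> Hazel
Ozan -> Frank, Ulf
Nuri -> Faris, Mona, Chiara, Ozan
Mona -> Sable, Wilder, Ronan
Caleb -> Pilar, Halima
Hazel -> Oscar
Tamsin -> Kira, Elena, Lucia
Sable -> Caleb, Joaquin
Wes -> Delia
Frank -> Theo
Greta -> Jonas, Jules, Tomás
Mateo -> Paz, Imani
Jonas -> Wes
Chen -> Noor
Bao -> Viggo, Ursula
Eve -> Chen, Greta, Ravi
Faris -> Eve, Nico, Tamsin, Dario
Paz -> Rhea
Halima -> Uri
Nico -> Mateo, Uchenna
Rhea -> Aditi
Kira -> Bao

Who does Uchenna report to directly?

Nico

Uchenna reports directly to Nico.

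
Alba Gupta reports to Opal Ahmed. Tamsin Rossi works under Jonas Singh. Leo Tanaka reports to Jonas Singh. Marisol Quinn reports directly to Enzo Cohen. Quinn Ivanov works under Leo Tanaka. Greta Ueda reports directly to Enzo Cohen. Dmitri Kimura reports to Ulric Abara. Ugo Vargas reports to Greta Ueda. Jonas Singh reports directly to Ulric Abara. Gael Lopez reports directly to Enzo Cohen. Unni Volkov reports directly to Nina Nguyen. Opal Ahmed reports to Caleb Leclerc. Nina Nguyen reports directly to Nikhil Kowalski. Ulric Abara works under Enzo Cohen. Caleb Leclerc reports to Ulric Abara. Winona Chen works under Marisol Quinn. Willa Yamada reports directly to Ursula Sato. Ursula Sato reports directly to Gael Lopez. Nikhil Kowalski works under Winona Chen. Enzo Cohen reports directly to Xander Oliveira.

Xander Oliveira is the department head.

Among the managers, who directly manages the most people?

Enzo Cohen

Direct-report counts: Xander Oliveira has 1; Enzo Cohen has 4; Greta Ueda has 1; Gael Lopez has 1; Ursula Sato has 1; Marisol Quinn has 1; Winona Chen has 1; Nikhil Kowalski has 1; Nina Nguyen has 1; Ulric Abara has 3; Caleb Leclerc has 1; Opal Ahmed has 1; Jonas Singh has 2; Leo Tanaka has 1. The largest is 4, held by Enzo Cohen.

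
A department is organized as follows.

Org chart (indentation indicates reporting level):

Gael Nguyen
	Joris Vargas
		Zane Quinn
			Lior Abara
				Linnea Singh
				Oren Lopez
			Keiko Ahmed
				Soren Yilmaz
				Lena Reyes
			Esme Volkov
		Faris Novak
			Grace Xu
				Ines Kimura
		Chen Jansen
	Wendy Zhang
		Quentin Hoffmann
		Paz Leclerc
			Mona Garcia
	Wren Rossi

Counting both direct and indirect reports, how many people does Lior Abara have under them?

2

Lior Abara directly manages Linnea Singh, Oren Lopez. Linnea Singh has no reports. Oren Lopez has no reports. So Lior Abara's organization is 2 direct reports plus everyone under them: 1 + 1 = 2.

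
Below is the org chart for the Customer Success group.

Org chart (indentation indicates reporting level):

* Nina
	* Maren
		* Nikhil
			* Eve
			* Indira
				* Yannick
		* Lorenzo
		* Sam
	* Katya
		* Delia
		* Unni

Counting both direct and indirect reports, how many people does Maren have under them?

6

Maren directly manages Nikhil, Lorenzo, Sam. Under Nikhil: Indira, Yannick, Eve (3). Lorenzo has no reports. Sam has no reports. So Maren's organization is 3 direct reports plus everyone under them: 4 + 1 + 1 = 6.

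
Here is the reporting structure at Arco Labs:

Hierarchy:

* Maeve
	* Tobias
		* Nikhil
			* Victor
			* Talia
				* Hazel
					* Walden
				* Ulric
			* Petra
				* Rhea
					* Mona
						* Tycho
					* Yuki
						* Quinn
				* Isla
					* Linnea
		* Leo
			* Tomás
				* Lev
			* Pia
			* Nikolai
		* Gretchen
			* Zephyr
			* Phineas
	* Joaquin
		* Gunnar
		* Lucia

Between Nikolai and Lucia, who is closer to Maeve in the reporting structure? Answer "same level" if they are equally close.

Nikolai is 3 levels below Maeve; Lucia is 2. Lucia is higher.

Lucia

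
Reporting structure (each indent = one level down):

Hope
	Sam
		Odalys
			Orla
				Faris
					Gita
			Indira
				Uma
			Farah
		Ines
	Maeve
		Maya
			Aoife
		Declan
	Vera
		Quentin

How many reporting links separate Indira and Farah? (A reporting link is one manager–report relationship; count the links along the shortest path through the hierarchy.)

Indira is 1 level below Odalys, and Farah is 1 level below Odalys (their lowest common manager). The shortest path runs up from Indira to Odalys and back down to Farah: 1 + 1 = 2 links.

2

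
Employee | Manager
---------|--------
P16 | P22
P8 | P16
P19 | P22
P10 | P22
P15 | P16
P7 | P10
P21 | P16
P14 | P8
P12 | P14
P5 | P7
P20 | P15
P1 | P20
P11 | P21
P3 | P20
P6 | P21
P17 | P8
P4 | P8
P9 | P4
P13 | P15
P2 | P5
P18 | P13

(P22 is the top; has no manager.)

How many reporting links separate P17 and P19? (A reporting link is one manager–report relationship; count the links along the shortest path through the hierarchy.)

P17 is 3 levels below P22, and P19 is 1 level below P22 (their lowest common manager). The shortest path runs up from P17 to P22 and back down to P19: 3 + 1 = 4 links.

4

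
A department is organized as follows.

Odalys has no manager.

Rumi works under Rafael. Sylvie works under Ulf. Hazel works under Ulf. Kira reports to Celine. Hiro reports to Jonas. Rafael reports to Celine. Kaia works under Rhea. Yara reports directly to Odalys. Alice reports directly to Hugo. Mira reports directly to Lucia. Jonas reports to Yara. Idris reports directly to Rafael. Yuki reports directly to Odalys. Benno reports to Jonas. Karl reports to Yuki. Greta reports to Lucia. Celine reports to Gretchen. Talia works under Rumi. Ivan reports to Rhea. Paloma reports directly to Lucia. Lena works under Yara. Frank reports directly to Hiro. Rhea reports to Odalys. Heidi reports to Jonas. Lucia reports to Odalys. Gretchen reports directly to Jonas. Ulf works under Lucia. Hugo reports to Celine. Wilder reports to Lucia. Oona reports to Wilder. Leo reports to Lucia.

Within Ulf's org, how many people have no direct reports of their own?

2

The people in Ulf's organization with no one reporting to them are Sylvie, Hazel. That is 2.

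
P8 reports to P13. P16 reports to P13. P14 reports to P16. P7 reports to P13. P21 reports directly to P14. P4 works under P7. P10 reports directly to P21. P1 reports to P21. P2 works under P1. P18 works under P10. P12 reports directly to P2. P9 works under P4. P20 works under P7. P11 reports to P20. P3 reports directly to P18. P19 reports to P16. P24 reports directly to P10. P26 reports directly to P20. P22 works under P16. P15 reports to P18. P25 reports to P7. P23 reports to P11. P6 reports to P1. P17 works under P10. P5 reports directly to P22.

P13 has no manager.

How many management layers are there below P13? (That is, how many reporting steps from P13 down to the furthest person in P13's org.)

6

The longest chain under P13 runs P13 → P16 → P14 → P21 → P1 → P2 → P12, which is 6 levels below P13.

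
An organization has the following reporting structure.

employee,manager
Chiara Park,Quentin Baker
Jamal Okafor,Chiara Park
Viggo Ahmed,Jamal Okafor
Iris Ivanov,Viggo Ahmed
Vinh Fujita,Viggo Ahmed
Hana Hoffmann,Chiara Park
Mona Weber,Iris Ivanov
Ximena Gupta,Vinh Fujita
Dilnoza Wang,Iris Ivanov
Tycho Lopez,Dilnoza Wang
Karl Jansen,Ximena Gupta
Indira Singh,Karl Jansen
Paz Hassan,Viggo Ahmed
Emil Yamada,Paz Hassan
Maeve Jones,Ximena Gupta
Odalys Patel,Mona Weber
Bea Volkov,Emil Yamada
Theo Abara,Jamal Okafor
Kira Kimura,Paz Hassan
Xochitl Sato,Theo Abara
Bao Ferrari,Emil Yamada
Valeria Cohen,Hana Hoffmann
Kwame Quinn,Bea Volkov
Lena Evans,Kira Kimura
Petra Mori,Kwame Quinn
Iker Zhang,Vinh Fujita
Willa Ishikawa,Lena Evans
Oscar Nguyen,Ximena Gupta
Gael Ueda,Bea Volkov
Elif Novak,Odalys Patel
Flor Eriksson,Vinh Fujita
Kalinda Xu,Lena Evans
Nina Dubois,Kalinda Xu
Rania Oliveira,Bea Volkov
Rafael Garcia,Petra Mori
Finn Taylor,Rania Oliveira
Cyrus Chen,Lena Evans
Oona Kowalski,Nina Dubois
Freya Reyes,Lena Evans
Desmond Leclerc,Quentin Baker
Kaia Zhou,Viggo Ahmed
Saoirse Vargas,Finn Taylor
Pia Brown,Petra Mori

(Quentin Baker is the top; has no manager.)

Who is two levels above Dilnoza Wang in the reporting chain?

Viggo Ahmed

Dilnoza Wang reports to Iris Ivanov, and Iris Ivanov reports to Viggo Ahmed. So Dilnoza Wang's skip-level manager is Viggo Ahmed.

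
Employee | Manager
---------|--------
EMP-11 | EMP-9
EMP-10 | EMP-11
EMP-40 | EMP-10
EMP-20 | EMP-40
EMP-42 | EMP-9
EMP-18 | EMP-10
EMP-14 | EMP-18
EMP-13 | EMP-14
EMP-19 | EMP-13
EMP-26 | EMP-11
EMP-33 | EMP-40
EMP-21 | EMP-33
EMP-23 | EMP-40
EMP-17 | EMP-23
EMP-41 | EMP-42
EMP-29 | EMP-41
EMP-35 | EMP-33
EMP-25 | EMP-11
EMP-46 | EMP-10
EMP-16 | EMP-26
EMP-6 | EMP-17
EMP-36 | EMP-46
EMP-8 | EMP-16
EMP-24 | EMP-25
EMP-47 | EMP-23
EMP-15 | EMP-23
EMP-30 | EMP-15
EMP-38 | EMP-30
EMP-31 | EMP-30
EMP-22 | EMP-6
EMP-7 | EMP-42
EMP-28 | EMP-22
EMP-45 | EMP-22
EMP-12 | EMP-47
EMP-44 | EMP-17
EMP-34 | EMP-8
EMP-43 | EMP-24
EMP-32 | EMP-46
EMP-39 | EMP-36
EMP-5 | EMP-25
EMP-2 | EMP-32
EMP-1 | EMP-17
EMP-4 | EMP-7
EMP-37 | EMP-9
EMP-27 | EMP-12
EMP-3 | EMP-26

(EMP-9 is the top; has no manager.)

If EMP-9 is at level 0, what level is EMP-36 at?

Chain from EMP-36 up to EMP-9: EMP-36 → EMP-46 → EMP-10 → EMP-11 → EMP-9. That is 4 steps up, so EMP-36 is 4 levels below EMP-9.

4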